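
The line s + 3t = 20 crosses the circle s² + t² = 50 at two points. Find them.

Substitute t = (20 − s)/3:
10s² − 40s − 50 = 0  ⟹  s² − 4s − 5 = 0
s = 5 or s = −1, giving (5, 5) and (−1, 7).

(−1, 7) and (5, 5)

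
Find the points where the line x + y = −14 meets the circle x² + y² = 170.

From the line, y = −x − 14. Substituting:
2x² + 28x + 26 = 0  ⟹  x² + 14x + 13 = 0
x = −1 or x = −13, giving (−1, −13) and (−13, −1).

(−13, −1) and (−1, −13)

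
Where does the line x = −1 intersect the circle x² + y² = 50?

The line gives x = −1. Substituting into the circle:
y² − 49 = 0
y = 7 or y = −7, giving (−1, 7) and (−1, −7).

(−1, −7) and (−1, 7)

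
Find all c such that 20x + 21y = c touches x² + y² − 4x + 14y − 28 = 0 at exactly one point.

c = −368 or c = 154

The line touches the circle iff its distance from (2, −7) is 9:
|20·2 + 21·(−7) − c| / √841 = 9
|c − (−107)| = 9·29, so c = 154 or c = −368.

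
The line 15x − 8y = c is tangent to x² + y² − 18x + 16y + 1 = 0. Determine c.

c = −5 or c = 403

The line touches the circle iff its distance from (9, −8) is 12:
|15·9 − 8·(−8) − c| / √289 = 12
|c − (199)| = 12·17, so c = 403 or c = −5.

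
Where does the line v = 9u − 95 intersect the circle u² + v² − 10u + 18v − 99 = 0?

(8, −23) and (11, 4)

From the line, v = 9u − 95. Substituting:
82u² − 1558u + 7216 = 0  ⟹  u² − 19u + 88 = 0
u = 11 or u = 8, giving (11, 4) and (8, −23).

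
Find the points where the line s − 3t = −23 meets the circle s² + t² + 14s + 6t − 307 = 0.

Express t = (23 + s)/3 and substitute into the circle:
10s² + 190s − 1820 = 0  ⟹  s² + 19s − 182 = 0
s = 7 or s = −26, giving (7, 10) and (−26, −1).

(−26, −1) and (7, 10)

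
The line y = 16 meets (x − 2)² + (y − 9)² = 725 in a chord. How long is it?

Substitute y = 16:
x² − 4x − 672 = 0
x = 28 or x = −24, giving (28, 16) and (−24, 16).
Chord length = distance between (28, 16) and (−24, 16) = √2704 = 52.

52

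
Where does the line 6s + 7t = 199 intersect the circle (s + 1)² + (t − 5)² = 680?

(−3, 31) and (25, 7)

From the line, t = (199 − 6s)/7. Substituting:
85s² − 1870s − 6375 = 0  ⟹  s² − 22s − 75 = 0
s = 25 or s = −3, giving (25, 7) and (−3, 31).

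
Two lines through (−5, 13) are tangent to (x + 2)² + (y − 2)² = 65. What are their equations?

4x + 7y = 71 and 7x − 4y = −87

Let a tangent through (−5, 13) have slope m. Its distance from (−2, 2) must equal √65:
(3m − (−11))² = 65(m² + 1)
28m² − 33m − 28 = 0, so m = −4/7 or m = 7/4.
Through (−5, 13) these give 4x + 7y = 71 and 7x − 4y = −87.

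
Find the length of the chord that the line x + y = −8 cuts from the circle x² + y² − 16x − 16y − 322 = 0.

18√2

The distance from (8, 8) to the line is 24/√2, and r² = 450.
Half the chord is √(r² − d²) = √(162), so the full chord is 18√2.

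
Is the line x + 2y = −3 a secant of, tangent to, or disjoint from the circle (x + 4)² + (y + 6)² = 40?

secant

d² = (1·(−4) + 2·(−6) − (−3))²/5 = 169/5; r² = 40.
Since d² < r², the line cuts the circle twice.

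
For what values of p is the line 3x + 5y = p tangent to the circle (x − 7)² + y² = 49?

The line touches the circle iff its distance from (7, 0) is 7:
|3·7 + 5·0 − p| / √34 = 7
|p − (21)| = 7√34.

p = 21 ± 7√34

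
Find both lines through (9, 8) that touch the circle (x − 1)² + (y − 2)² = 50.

x + 7y = 65 and 7x − y = 55

A line y − (8) = m(x − (9)) is tangent when its distance from (1, 2) is 5√2:
(−8m − (−6))² = 50(m² + 1)
7m² − 48m − 7 = 0, so m = −1/7 or m = 7.
Through (9, 8) these give x + 7y = 65 and 7x − y = 55.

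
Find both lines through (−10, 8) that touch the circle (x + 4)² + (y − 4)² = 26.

5x + y = −42 and x − 5y = −50

Write the tangent as mx − y + (8 − m·(−10)) = 0 and set its distance from the centre to √26:
[m·(6) − (−4)]² = 26(m² + 1)
5m² + 24m − 5 = 0, so m = −5 or m = 1/5.
Through (−10, 8) these give 5x + y = −42 and x − 5y = −50.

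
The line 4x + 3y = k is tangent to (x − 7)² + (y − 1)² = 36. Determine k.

The line touches the circle iff its distance from (7, 1) is 6:
|4·7 + 3·1 − k| / √25 = 6
|k − (31)| = 6·5, so k = 61 or k = 1.

k = 1 or k = 61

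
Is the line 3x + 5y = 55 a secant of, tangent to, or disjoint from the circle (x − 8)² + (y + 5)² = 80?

disjoint

Centre (8, −5), r² = 80. Distance² from centre to line = (−56)²/34 = 1568/17.
Since d² > r², the line lies outside the circle.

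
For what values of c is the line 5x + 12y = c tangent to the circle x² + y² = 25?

Tangency holds when the distance from the centre (0, 0) to the line equals the radius 5:
|5·0 + 12·0 − c| / √169 = 5
|c| = 5·13, so c = 65 or c = −65.

c = −65 or c = 65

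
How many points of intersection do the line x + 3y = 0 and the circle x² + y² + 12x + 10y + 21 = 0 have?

Centre (−6, −5), r² = 40. Distance² from centre to line = (−21)²/10 = 441/10.
Since d² > r², the line lies outside the circle.

0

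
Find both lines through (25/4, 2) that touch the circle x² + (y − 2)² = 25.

Write the tangent as mx − y + (2 − m·(25/4)) = 0 and set its distance from the centre to 5:
(−25/4m − (0))² = 25(m² + 1)
9m² − 16 = 0, so m = −4/3 or m = 4/3.
With m = −4/3: 4x + 3y = 31. With m = 4/3: 4x − 3y = 19.

4x + 3y = 31 and 4x − 3y = 19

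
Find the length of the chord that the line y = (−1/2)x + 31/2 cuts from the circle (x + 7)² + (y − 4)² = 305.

10√5

Substitute y = (31 − x)/2:
5x² + 10x − 495 = 0  ⟹  x² + 2x − 99 = 0
x = 9 or x = −11, giving (9, 11) and (−11, 21).
|(9, 11) − (−11, 21)| = √((20)² + (−10)²) = 10√5.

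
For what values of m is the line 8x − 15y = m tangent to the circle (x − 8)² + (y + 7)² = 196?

m = −69 or m = 407

For a tangent, require d(centre, line) = r = 14.
|8·8 − 15·(−7) − m| / √289 = 14
|m − (169)| = 14·17, so m = 407 or m = −69.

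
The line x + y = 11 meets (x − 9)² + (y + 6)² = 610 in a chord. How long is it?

Express y = −x + 11 and substitute into the circle:
2x² − 52x − 240 = 0  ⟹  x² − 26x − 120 = 0
x = 30 or x = −4, giving (30, −19) and (−4, 15).
|(30, −19) − (−4, 15)| = √((34)² + (−34)²) = 34√2.

34√2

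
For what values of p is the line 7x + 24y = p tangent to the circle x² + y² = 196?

The line touches the circle iff its distance from (0, 0) is 14:
|7·0 + 24·0 − p| / √625 = 14
|p| = 14·25, so p = 350 or p = −350.

p = −350 or p = 350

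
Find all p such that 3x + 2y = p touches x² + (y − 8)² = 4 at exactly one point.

The line touches the circle iff its distance from (0, 8) is 2:
|3·0 + 2·8 − p| / √13 = 2
|p − (16)| = 2√13.

p = 16 ± 2√13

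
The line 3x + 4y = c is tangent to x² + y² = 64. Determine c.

For a tangent, require d(centre, line) = r = 8.
|3·0 + 4·0 − c| / √25 = 8
|c| = 8·5, so c = 40 or c = −40.

c = −40 or c = 40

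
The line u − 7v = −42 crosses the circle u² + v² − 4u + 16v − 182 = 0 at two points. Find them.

(−7, 5) and (7, 7)

From the line, v = (42 + u)/7. Substituting:
50u² − 2450 = 0  ⟹  u² − 49 = 0
u = 7 or u = −7, giving (7, 7) and (−7, 5).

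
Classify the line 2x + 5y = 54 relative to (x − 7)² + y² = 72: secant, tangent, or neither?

secant

Substituting the line into the circle gives 29x² − 566x + 2341 = 0.
Discriminant = (−566)² − 4·29·(2341) = 48800 > 0.
Two real roots: the line is a secant.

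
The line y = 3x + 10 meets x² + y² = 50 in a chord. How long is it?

The distance from (0, 0) to the line is 10/√10, and r² = 50.
Half the chord is √(r² − d²) = √(40), so the full chord is 4√10.

4√10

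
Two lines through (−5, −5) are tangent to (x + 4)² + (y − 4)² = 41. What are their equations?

Let a tangent through (−5, −5) have slope m. Its distance from (−4, 4) must equal √41:
(1m − (9))² = 41(m² + 1)
20m² + 9m − 20 = 0, so m = −5/4 or m = 4/5.
Through (−5, −5) these give 5x + 4y = −45 and 4x − 5y = 5.

5x + 4y = −45 and 4x − 5y = 5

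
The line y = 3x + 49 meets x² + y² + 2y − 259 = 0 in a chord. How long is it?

The distance from (0, −1) to the line is 50/√10, and r² = 260.
Chord = 2√(r² − d²) = 2·√(10) = 2√10.

2√10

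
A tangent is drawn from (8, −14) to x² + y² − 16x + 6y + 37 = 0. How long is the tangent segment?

The centre is (8, −3) and r = 6. The square of the distance from P to the centre is 0 + 121 = 121.
The tangent meets the radius at right angles, so tangent² = |PO|² − r² = 121 − 36 = 85.

√85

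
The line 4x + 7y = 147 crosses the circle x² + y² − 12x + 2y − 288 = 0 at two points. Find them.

(7, 17) and (21, 9)

Express y = (147 − 4x)/7 and substitute into the circle:
65x² − 1820x + 9555 = 0  ⟹  x² − 28x + 147 = 0
x = 21 or x = 7, giving (21, 9) and (7, 17).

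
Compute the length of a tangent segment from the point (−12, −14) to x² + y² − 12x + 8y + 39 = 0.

Centre (6, −4), r² = 13. |PO|² = (−18)² + (−10)² = 424.
Power of the point: PT² = |PO|² − r² = 411, so PT = √411.

√411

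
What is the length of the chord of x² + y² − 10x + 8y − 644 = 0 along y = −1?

52

Centre (5, −4), r² = 685. Perpendicular distance d from centre to line = |−3| / √1 = 3.
Chord = 2√(r² − d²) = 2·√(676) = 52.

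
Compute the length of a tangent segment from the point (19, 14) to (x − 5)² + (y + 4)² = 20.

Centre (5, −4), r² = 20. |PO|² = (14)² + (18)² = 520.
The tangent meets the radius at right angles, so tangent² = |PO|² − r² = 520 − 20 = 500.

10√5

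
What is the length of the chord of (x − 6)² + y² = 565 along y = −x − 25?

The distance from (6, 0) to the line is 31/√2, and r² = 565.
Chord = 2√(r² − d²) = 2·√(169/2) = 13√2.

13√2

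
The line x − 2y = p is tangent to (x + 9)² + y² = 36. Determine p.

The line touches the circle iff its distance from (−9, 0) is 6:
|1·(−9) − 2·0 − p| / √5 = 6
|p − (−9)| = 6√5.

p = −9 ± 6√5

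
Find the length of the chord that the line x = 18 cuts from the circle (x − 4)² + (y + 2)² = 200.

4

The line gives x = 18. Substituting into the circle:
y² + 4y = 0
y = 0 or y = −4, giving (18, 0) and (18, −4).
Chord length = distance between (18, 0) and (18, −4) = √16 = 4.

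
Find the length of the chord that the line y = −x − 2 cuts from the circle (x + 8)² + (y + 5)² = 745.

37√2

The distance from (−8, −5) to the line is 11/√2, and r² = 745.
Half the chord is √(r² − d²) = √(1369/2), so the full chord is 37√2.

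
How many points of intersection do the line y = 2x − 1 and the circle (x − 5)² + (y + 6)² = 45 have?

1

Substituting the line into the circle gives 5x² + 10x + 5 = 0.
Discriminant = (10)² − 4·5·(5) = 0.
A repeated root: the line is tangent.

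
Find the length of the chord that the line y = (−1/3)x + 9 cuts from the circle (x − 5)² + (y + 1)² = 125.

Centre (5, −1), r² = 125. Perpendicular distance d from centre to line = |−25| / √10 = 25/√10.
Half the chord is √(r² − d²) = √(125/2), so the full chord is 5√10.

5√10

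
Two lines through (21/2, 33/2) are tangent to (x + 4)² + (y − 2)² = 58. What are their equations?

7x − 3y = 24 and 3x − 7y = −84

A line y − (33/2) = m(x − (21/2)) is tangent when its distance from (−4, 2) is √58:
(−29/2m − (−29/2))² = 58(m² + 1)
21m² − 58m + 21 = 0, so m = 7/3 or m = 3/7.
With m = 7/3: 7x − 3y = 24. With m = 3/7: 3x − 7y = −84.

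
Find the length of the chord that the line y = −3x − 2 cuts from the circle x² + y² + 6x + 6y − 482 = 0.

From the line, y = −3x − 2. Substituting:
10x² − 490 = 0  ⟹  x² − 49 = 0
x = 7 or x = −7, giving (7, −23) and (−7, 19).
|(7, −23) − (−7, 19)| = √((14)² + (−42)²) = 14√10.

14√10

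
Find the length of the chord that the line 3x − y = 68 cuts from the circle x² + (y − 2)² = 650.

8√10

The distance from (0, 2) to the line is 70/√10, and r² = 650.
Chord = 2√(r² − d²) = 2·√(160) = 8√10.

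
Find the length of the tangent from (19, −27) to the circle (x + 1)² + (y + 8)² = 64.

The centre is (−1, −8) and r = 8. The square of the distance from P to the centre is 400 + 361 = 761.
Power of the point: PT² = |PO|² − r² = 697, so PT = √697.

√697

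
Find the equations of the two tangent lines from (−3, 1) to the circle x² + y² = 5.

A line y − (1) = m(x − (−3)) is tangent when its distance from (0, 0) is √5:
(3m − (−1))² = 5(m² + 1)
2m² + 3m − 2 = 0, so m = −2 or m = 1/2.
Through (−3, 1) these give 2x + y = −5 and x − 2y = −5.

2x + y = −5 and x − 2y = −5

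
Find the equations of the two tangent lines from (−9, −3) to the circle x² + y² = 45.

A line y − (−3) = m(x − (−9)) is tangent when its distance from (0, 0) is 3√5:
(9m − (3))² = 45(m² + 1)
2m² − 3m − 2 = 0, so m = −1/2 or m = 2.
With m = −1/2: x + 2y = −15. With m = 2: 2x − y = −15.

x + 2y = −15 and 2x − y = −15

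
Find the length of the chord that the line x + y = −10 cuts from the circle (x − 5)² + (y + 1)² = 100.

Express y = −x − 10 and substitute into the circle:
2x² + 8x + 6 = 0  ⟹  x² + 4x + 3 = 0
x = −1 or x = −3, giving (−1, −9) and (−3, −7).
|(−1, −9) − (−3, −7)| = √((2)² + (−2)²) = 2√2.

2√2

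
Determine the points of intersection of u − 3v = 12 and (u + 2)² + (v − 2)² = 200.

Express v = (−12 + u)/3 and substitute into the circle:
10u² − 1440 = 0  ⟹  u² − 144 = 0
u = 12 or u = −12, giving (12, 0) and (−12, −8).

(−12, −8) and (12, 0)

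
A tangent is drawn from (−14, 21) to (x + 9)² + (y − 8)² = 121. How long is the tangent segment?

√73

The centre is (−9, 8) and r = 11. The square of the distance from P to the centre is 25 + 169 = 194.
The tangent meets the radius at right angles, so tangent² = |PO|² − r² = 194 − 121 = 73.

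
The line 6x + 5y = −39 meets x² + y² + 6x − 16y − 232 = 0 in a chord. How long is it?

4√61

Centre (−3, 8), r² = 305. Perpendicular distance d from centre to line = |61| / √61 = 61/√61.
Half the chord is √(r² − d²) = √(244), so the full chord is 4√61.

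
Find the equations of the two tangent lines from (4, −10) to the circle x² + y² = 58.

7x − 3y = 58 and 3x + 7y = −58

Let a tangent through (4, −10) have slope m. Its distance from (0, 0) must equal √58:
[m·(−4) − (10)]² = 58(m² + 1)
21m² − 40m − 21 = 0, so m = 7/3 or m = −3/7.
Through (4, −10) these give 7x − 3y = 58 and 3x + 7y = −58.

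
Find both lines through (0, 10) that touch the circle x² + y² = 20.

A line y − (10) = m(x − (0)) is tangent when its distance from (0, 0) is 2√5:
[m·(0) − (−10)]² = 20(m² + 1)
m² − 4 = 0, so m = 2 or m = −2.
With m = 2: 2x − y = −10. With m = −2: 2x + y = 10.

2x − y = −10 and 2x + y = 10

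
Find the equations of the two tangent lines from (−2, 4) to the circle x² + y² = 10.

x + 3y = 10 and 3x − y = −10

Let a tangent through (−2, 4) have slope m. Its distance from (0, 0) must equal √10:
[m·(2) − (−4)]² = 10(m² + 1)
3m² − 8m − 3 = 0, so m = −1/3 or m = 3.
Through (−2, 4) these give x + 3y = 10 and 3x − y = −10.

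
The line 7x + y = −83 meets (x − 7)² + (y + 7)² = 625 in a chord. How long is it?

25√2

The distance from (7, −7) to the line is 125/√50, and r² = 625.
Half the chord is √(r² − d²) = √(625/2), so the full chord is 25√2.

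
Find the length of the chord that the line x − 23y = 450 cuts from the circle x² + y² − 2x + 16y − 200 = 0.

√530

Substitute y = (−450 + x)/23:
530x² − 1590x − 68900 = 0  ⟹  x² − 3x − 130 = 0
x = 13 or x = −10, giving (13, −19) and (−10, −20).
Chord length = distance between (13, −19) and (−10, −20) = √530 = √530.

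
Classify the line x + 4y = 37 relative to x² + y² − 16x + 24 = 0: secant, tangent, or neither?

neither

Substituting the line into the circle gives 17x² − 330x + 1753 = 0.
Discriminant = (−330)² − 4·17·(1753) = −10304 < 0.
No real roots: the line does not meet the circle.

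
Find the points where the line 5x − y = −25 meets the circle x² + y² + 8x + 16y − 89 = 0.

From the line, y = 5x + 25. Substituting:
26x² + 338x + 936 = 0  ⟹  x² + 13x + 36 = 0
x = −4 or x = −9, giving (−4, 5) and (−9, −20).

(−9, −20) and (−4, 5)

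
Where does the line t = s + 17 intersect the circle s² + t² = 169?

(−12, 5) and (−5, 12)

Substitute t = s + 17:
2s² + 34s + 120 = 0  ⟹  s² + 17s + 60 = 0
s = −5 or s = −12, giving (−5, 12) and (−12, 5).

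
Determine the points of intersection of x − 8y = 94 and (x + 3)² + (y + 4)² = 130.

Express y = (−94 + x)/8 and substitute into the circle:
65x² + 260x − 3900 = 0  ⟹  x² + 4x − 60 = 0
x = 6 or x = −10, giving (6, −11) and (−10, −13).

(−10, −13) and (6, −11)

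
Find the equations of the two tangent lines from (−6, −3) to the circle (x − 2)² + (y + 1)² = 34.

A line y − (−3) = m(x − (−6)) is tangent when its distance from (2, −1) is √34:
[m·(8) − (2)]² = 34(m² + 1)
15m² − 16m − 15 = 0, so m = 5/3 or m = −3/5.
Through (−6, −3) these give 5x − 3y = −21 and 3x + 5y = −33.

5x − 3y = −21 and 3x + 5y = −33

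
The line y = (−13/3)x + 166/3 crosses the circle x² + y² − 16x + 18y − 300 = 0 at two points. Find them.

From the line, y = (166 − 13x)/3. Substituting:
178x² − 5162x + 33820 = 0  ⟹  x² − 29x + 190 = 0
x = 19 or x = 10, giving (19, −27) and (10, 12).

(10, 12) and (19, −27)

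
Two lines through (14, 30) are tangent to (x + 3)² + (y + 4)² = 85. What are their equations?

Write the tangent as mx − y + (30 − m·(14)) = 0 and set its distance from the centre to √85:
(−17m − (−34))² = 85(m² + 1)
12m² − 68m + 63 = 0, so m = 9/2 or m = 7/6.
With m = 9/2: 9x − 2y = 66. With m = 7/6: 7x − 6y = −82.

9x − 2y = 66 and 7x − 6y = −82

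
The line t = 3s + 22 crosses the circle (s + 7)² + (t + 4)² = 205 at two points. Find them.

From the line, t = 3s + 22. Substituting:
10s² + 170s + 520 = 0  ⟹  s² + 17s + 52 = 0
s = −4 or s = −13, giving (−4, 10) and (−13, −17).

(−13, −17) and (−4, 10)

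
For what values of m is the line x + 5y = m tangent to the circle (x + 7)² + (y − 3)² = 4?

Tangency holds when the distance from the centre (−7, 3) to the line equals the radius 2:
|1·(−7) + 5·3 − m| / √26 = 2
|m − (8)| = 2√26.

m = 8 ± 2√26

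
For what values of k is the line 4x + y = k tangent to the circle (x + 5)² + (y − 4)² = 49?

The line touches the circle iff its distance from (−5, 4) is 7:
|4·(−5) + 1·4 − k| / √17 = 7
|k − (−16)| = 7√17.

k = −16 ± 7√17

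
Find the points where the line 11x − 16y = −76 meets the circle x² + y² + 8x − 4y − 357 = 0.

Express y = (76 + 11x)/16 and substitute into the circle:
377x² + 3016x − 90480 = 0  ⟹  x² + 8x − 240 = 0
x = 12 or x = −20, giving (12, 13) and (−20, −9).

(−20, −9) and (12, 13)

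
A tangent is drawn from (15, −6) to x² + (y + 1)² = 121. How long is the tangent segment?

√129

Centre (0, −1), r² = 121. |PO|² = (15)² + (−5)² = 250.
Power of the point: PT² = |PO|² − r² = 129, so PT = √129.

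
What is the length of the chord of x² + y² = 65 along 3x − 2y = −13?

Express y = (13 + 3x)/2 and substitute into the circle:
13x² + 78x − 91 = 0  ⟹  x² + 6x − 7 = 0
x = 1 or x = −7, giving (1, 8) and (−7, −4).
Chord length = distance between (1, 8) and (−7, −4) = √208 = 4√13.

4√13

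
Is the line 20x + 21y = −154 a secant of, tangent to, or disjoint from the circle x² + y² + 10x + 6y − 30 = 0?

Substituting the line into the circle gives 841x² + 8050x − 8918 = 0.
Δ = 64802500 − (−30000152) = 94802652.
Two real roots: the line is a secant.

secant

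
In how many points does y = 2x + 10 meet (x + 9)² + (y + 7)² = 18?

Substituting the line into the circle gives 5x² + 86x + 352 = 0.
Discriminant = (86)² − 4·5·(352) = 356 > 0.
Two real roots: the line is a secant.

2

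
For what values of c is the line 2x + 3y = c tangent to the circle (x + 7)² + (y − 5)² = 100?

c = 1 ± 10√13

The line touches the circle iff its distance from (−7, 5) is 10:
|2·(−7) + 3·5 − c| / √13 = 10
|c − (1)| = 10√13.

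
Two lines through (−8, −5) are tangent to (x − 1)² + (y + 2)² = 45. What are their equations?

x + 2y = −18 and 2x − y = −11

A line y − (−5) = m(x − (−8)) is tangent when its distance from (1, −2) is 3√5:
(9m − (3))² = 45(m² + 1)
2m² − 3m − 2 = 0, so m = −1/2 or m = 2.
With m = −1/2: x + 2y = −18. With m = 2: 2x − y = −11.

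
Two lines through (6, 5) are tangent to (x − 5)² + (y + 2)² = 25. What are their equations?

A line y − (5) = m(x − (6)) is tangent when its distance from (5, −2) is 5:
(−1m − (−7))² = 25(m² + 1)
12m² + 7m − 12 = 0, so m = −4/3 or m = 3/4.
With m = −4/3: 4x + 3y = 39. With m = 3/4: 3x − 4y = −2.

4x + 3y = 39 and 3x − 4y = −2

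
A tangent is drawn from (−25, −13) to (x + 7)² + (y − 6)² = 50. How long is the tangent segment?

With centre O = (−7, 6), |OP|² = 685 and r² = 50.
Power of the point: PT² = |PO|² − r² = 635, so PT = √635.

√635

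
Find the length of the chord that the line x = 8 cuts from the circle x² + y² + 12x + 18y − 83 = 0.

4

The distance from (−6, −9) to the line is 14, and r² = 200.
Chord = 2√(r² − d²) = 2·√(4) = 4.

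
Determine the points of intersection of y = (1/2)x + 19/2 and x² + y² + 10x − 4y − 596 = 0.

From the line, y = (19 + x)/2. Substituting:
5x² + 70x − 2175 = 0  ⟹  x² + 14x − 435 = 0
x = 15 or x = −29, giving (15, 17) and (−29, −5).

(−29, −5) and (15, 17)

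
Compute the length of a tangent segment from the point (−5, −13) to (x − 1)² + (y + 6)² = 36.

7

With centre O = (1, −6), |OP|² = 85 and r² = 36.
Power of the point: PT² = |PO|² − r² = 49, so PT = 7.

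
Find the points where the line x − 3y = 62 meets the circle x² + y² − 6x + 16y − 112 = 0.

(−1, −21) and (14, −16)

Express y = (−62 + x)/3 and substitute into the circle:
10x² − 130x − 140 = 0  ⟹  x² − 13x − 14 = 0
x = 14 or x = −1, giving (14, −16) and (−1, −21).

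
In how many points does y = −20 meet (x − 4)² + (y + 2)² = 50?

Substituting the line into the circle gives x² − 8x + 290 = 0.
Discriminant = (−8)² − 4·1·(290) = −1096 < 0.
No real roots: the line does not meet the circle.

0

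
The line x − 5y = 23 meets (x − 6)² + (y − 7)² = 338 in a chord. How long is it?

Centre (6, 7), r² = 338. Perpendicular distance d from centre to line = |−52| / √26 = 52/√26.
Half the chord is √(r² − d²) = √(234), so the full chord is 6√26.

6√26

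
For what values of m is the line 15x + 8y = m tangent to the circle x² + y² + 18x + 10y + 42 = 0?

Tangency holds when the distance from the centre (−9, −5) to the line equals the radius 8:
|15·(−9) + 8·(−5) − m| / √289 = 8
|m − (−175)| = 8·17, so m = −39 or m = −311.

m = −311 or m = −39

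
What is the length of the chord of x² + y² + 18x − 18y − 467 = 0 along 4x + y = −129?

The distance from (−9, 9) to the line is 102/√17, and r² = 629.
Chord = 2√(r² − d²) = 2·√(17) = 2√17.

2√17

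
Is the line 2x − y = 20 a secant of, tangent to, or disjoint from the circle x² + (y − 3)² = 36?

disjoint

Substituting the line into the circle gives 5x² − 92x + 493 = 0.
Discriminant = (−92)² − 4·5·(493) = −1396 < 0.
No real roots: the line does not meet the circle.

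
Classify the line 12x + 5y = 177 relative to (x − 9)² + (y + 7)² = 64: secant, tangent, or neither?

d² = (12·9 + 5·(−7) − (177))²/169 = 64; r² = 64.
Since d² = r², the line is tangent.

tangent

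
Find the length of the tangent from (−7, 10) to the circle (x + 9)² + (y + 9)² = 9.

With centre O = (−9, −9), |OP|² = 365 and r² = 9.
By the tangent–radius right angle, tangent length = √(|PO|² − r²) = √356 = 2√89.

2√89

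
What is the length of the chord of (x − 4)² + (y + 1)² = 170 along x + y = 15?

Centre (4, −1), r² = 170. Perpendicular distance d from centre to line = |−12| / √2 = 12/√2.
Half the chord is √(r² − d²) = √(98), so the full chord is 14√2.

14√2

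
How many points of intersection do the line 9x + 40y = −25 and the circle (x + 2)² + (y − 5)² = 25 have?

d² = (9·(−2) + 40·5 − (−25))²/1681 = 42849/1681; r² = 25.
Since d² > r², the line lies outside the circle.

0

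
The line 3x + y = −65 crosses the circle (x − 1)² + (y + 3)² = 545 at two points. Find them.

(−22, 1) and (−15, −20)

Express y = −3x − 65 and substitute into the circle:
10x² + 370x + 3300 = 0  ⟹  x² + 37x + 330 = 0
x = −15 or x = −22, giving (−15, −20) and (−22, 1).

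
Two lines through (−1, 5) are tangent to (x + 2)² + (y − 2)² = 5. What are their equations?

2x + y = 3 and x − 2y = −11

Write the tangent as mx − y + (5 − m·(−1)) = 0 and set its distance from the centre to √5:
[m·(−1) − (−3)]² = 5(m² + 1)
2m² + 3m − 2 = 0, so m = −2 or m = 1/2.
With m = −2: 2x + y = 3. With m = 1/2: x − 2y = −11.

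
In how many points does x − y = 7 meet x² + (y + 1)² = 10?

0

Centre (0, −1), r² = 10. Distance² from centre to line = (−6)²/2 = 18.
Since d² > r², the line lies outside the circle.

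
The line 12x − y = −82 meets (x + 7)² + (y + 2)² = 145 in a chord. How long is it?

From the line, y = 12x + 82. Substituting:
145x² + 2030x + 6960 = 0  ⟹  x² + 14x + 48 = 0
x = −6 or x = −8, giving (−6, 10) and (−8, −14).
|(−6, 10) − (−8, −14)| = √((2)² + (24)²) = 2√145.

2√145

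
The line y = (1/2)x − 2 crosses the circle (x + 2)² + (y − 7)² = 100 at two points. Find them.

(−2, −3) and (6, 1)

Express y = (−4 + x)/2 and substitute into the circle:
5x² − 20x − 60 = 0  ⟹  x² − 4x − 12 = 0
x = 6 or x = −2, giving (6, 1) and (−2, −3).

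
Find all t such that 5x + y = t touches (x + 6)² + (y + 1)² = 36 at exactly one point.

The line touches the circle iff its distance from (−6, −1) is 6:
|5·(−6) + 1·(−1) − t| / √26 = 6
|t − (−31)| = 6√26.

t = −31 ± 6√26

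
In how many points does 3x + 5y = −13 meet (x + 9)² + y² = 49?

Substituting the line into the circle gives 34x² + 528x + 969 = 0.
Δ = 278784 − 131784 = 147000.
Two real roots: the line is a secant.

2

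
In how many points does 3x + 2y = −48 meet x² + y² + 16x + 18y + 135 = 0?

Centre (−8, −9), r² = 10. Distance² from centre to line = (6)²/13 = 36/13.
Since d² < r², the line cuts the circle twice.

2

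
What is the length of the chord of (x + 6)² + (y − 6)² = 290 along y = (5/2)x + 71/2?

From the line, y = (71 + 5x)/2. Substituting:
29x² + 638x + 2465 = 0  ⟹  x² + 22x + 85 = 0
x = −5 or x = −17, giving (−5, 23) and (−17, −7).
Chord length = distance between (−5, 23) and (−17, −7) = √1044 = 6√29.

6√29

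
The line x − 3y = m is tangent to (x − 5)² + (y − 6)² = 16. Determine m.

m = −13 ± 4√10

For a tangent, require d(centre, line) = r = 4.
|1·5 − 3·6 − m| / √10 = 4
|m − (−13)| = 4√10.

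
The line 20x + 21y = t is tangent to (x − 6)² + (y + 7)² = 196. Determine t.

t = −433 or t = 379

Tangency holds when the distance from the centre (6, −7) to the line equals the radius 14:
|20·6 + 21·(−7) − t| / √841 = 14
|t − (−27)| = 14·29, so t = 379 or t = −433.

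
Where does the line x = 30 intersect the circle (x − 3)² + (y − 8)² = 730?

(30, 7) and (30, 9)

The line gives x = 30. Substituting into the circle:
y² − 16y + 63 = 0
y = 9 or y = 7, giving (30, 9) and (30, 7).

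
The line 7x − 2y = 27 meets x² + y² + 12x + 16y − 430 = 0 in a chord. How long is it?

The distance from (−6, −8) to the line is 53/√53, and r² = 530.
Chord = 2√(r² − d²) = 2·√(477) = 6√53.

6√53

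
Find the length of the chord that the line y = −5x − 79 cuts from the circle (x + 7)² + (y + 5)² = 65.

The distance from (−7, −5) to the line is 39/√26, and r² = 65.
Chord = 2√(r² − d²) = 2·√(13/2) = √26.

√26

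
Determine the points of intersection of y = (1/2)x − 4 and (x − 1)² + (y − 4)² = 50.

(2, −3) and (6, −1)

From the line, y = (−8 + x)/2. Substituting:
5x² − 40x + 60 = 0  ⟹  x² − 8x + 12 = 0
x = 6 or x = 2, giving (6, −1) and (2, −3).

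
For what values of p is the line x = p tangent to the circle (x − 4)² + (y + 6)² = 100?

p = −6 or p = 14

For a tangent, require d(centre, line) = r = 10.
|1·4 + 0·(−6) − p| / √1 = 10
|p − (4)| = 10, so p = 14 or p = −6.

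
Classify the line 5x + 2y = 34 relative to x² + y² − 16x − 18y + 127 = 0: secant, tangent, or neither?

d² = (5·8 + 2·9 − (34))²/29 = 576/29; r² = 18.
Since d² > r², the line lies outside the circle.

neither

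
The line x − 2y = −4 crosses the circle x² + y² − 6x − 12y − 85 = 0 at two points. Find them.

(−6, −1) and (14, 9)

From the line, y = (4 + x)/2. Substituting:
5x² − 40x − 420 = 0  ⟹  x² − 8x − 84 = 0
x = 14 or x = −6, giving (14, 9) and (−6, −1).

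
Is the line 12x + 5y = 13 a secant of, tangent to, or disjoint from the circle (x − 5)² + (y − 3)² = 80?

secant

Substituting the line into the circle gives 169x² − 202x − 1371 = 0.
Δ = 40804 − (−926796) = 967600.
Two real roots: the line is a secant.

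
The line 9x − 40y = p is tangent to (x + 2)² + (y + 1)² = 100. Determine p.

The line touches the circle iff its distance from (−2, −1) is 10:
|9·(−2) − 40·(−1) − p| / √1681 = 10
|p − (22)| = 10·41, so p = 432 or p = −388.

p = −388 or p = 432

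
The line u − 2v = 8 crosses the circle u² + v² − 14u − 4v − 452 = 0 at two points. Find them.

(−12, −10) and (28, 10)

Substitute v = (−8 + u)/2:
5u² − 80u − 1680 = 0  ⟹  u² − 16u − 336 = 0
u = 28 or u = −12, giving (28, 10) and (−12, −10).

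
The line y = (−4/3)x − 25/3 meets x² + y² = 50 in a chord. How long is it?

From the line, y = (−25 − 4x)/3. Substituting:
25x² + 200x + 175 = 0  ⟹  x² + 8x + 7 = 0
x = −1 or x = −7, giving (−1, −7) and (−7, 1).
|(−1, −7) − (−7, 1)| = √((6)² + (−8)²) = 10.

10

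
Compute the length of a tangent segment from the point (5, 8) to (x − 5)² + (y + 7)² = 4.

Centre (5, −7), r² = 4. |PO|² = (0)² + (15)² = 225.
The tangent meets the radius at right angles, so tangent² = |PO|² − r² = 225 − 4 = 221.

√221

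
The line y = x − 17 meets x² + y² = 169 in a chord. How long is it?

7√2

Substitute y = x − 17:
2x² − 34x + 120 = 0  ⟹  x² − 17x + 60 = 0
x = 12 or x = 5, giving (12, −5) and (5, −12).
|(12, −5) − (5, −12)| = √((7)² + (7)²) = 7√2.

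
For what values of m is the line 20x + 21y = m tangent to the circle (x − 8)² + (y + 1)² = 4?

For a tangent, require d(centre, line) = r = 2.
|20·8 + 21·(−1) − m| / √841 = 2
|m − (139)| = 2·29, so m = 197 or m = 81.

m = 81 or m = 197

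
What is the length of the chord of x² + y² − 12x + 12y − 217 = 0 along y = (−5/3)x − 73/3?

3√34

The distance from (6, −6) to the line is 85/√34, and r² = 289.
Chord = 2√(r² − d²) = 2·√(153/2) = 3√34.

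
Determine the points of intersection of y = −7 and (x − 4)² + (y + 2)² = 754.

From the line, y = −7. Substituting:
x² − 8x − 713 = 0
x = 31 or x = −23, giving (31, −7) and (−23, −7).

(−23, −7) and (31, −7)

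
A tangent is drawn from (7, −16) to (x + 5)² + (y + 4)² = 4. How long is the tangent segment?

2√71

The centre is (−5, −4) and r = 2. The square of the distance from P to the centre is 144 + 144 = 288.
By the tangent–radius right angle, tangent length = √(|PO|² − r²) = √284 = 2√71.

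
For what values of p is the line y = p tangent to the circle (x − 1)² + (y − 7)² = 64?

p = −1 or p = 15

For a tangent, require d(centre, line) = r = 8.
|0·1 + 1·7 − p| / √1 = 8
|p − (7)| = 8, so p = 15 or p = −1.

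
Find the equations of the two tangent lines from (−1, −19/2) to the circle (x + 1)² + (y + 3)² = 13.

Write the tangent as mx − y + (−19/2 − m·(−1)) = 0 and set its distance from the centre to √13:
(0m − (13/2))² = 13(m² + 1)
4m² − 9 = 0, so m = −3/2 or m = 3/2.
Through (−1, −19/2) these give 3x + 2y = −22 and 3x − 2y = 16.

3x + 2y = −22 and 3x − 2y = 16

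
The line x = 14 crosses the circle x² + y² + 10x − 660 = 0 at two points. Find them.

The line gives x = 14. Substituting into the circle:
y² − 324 = 0
y = 18 or y = −18, giving (14, 18) and (14, −18).

(14, −18) and (14, 18)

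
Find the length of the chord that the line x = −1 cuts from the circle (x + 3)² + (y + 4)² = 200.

28

The line gives x = −1. Substituting into the circle:
y² + 8y − 180 = 0
y = 10 or y = −18, giving (−1, 10) and (−1, −18).
Chord length = distance between (−1, 10) and (−1, −18) = √784 = 28.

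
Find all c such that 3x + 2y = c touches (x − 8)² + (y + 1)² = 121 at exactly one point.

For a tangent, require d(centre, line) = r = 11.
|3·8 + 2·(−1) − c| / √13 = 11
|c − (22)| = 11√13.

c = 22 ± 11√13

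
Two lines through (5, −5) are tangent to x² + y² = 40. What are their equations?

x − 3y = 20 and 3x − y = 20

Let a tangent through (5, −5) have slope m. Its distance from (0, 0) must equal 2√10:
[m·(−5) − (5)]² = 40(m² + 1)
3m² − 10m + 3 = 0, so m = 1/3 or m = 3.
Through (5, −5) these give x − 3y = 20 and 3x − y = 20.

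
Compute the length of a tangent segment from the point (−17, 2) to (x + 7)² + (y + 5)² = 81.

Centre (−7, −5), r² = 81. |PO|² = (−10)² + (7)² = 149.
The tangent meets the radius at right angles, so tangent² = |PO|² − r² = 149 − 81 = 68.

2√17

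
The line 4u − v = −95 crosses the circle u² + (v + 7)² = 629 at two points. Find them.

(−25, −5) and (−23, 3)

Substitute v = 4u + 95:
17u² + 816u + 9775 = 0  ⟹  u² + 48u + 575 = 0
u = −23 or u = −25, giving (−23, 3) and (−25, −5).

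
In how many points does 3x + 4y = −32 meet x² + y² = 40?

0

Centre (0, 0), r² = 40. Distance² from centre to line = (32)²/25 = 1024/25.
Since d² > r², the line lies outside the circle.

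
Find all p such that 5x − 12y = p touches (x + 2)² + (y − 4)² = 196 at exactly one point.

p = −240 or p = 124

Tangency holds when the distance from the centre (−2, 4) to the line equals the radius 14:
|5·(−2) − 12·4 − p| / √169 = 14
|p − (−58)| = 14·13, so p = 124 or p = −240.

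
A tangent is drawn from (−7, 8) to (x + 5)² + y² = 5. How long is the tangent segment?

3√7

With centre O = (−5, 0), |OP|² = 68 and r² = 5.
Power of the point: PT² = |PO|² − r² = 63, so PT = 3√7.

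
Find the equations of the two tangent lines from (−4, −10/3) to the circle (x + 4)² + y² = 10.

Let a tangent through (−4, −10/3) have slope m. Its distance from (−4, 0) must equal √10:
(0m − (10/3))² = 10(m² + 1)
9m² − 1 = 0, so m = −1/3 or m = 1/3.
Through (−4, −10/3) these give x + 3y = −14 and x − 3y = 6.

x + 3y = −14 and x − 3y = 6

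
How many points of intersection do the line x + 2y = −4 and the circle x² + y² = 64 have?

2

d² = (1·0 + 2·0 − (−4))²/5 = 16/5; r² = 64.
Since d² < r², the line cuts the circle twice.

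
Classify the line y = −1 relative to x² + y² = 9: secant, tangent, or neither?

Substituting the line into the circle gives x² − 8 = 0.
Δ = 0 − (−32) = 32.
Two real roots: the line is a secant.

secant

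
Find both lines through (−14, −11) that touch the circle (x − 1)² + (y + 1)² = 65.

x − 8y = 74 and 7x − 4y = −54

Write the tangent as mx − y + (−11 − m·(−14)) = 0 and set its distance from the centre to √65:
(15m − (10))² = 65(m² + 1)
32m² − 60m + 7 = 0, so m = 1/8 or m = 7/4.
Through (−14, −11) these give x − 8y = 74 and 7x − 4y = −54.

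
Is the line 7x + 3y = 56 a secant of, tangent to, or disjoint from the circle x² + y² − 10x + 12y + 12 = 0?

secant

Substituting the line into the circle gives 58x² − 1126x + 5260 = 0.
Δ = 1267876 − 1220320 = 47556.
Two real roots: the line is a secant.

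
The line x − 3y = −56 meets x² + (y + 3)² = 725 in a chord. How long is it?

11√10

Express y = (56 + x)/3 and substitute into the circle:
10x² + 130x − 2300 = 0  ⟹  x² + 13x − 230 = 0
x = 10 or x = −23, giving (10, 22) and (−23, 11).
Chord length = distance between (10, 22) and (−23, 11) = √1210 = 11√10.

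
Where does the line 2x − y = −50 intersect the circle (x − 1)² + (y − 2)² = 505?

Express y = 2x + 50 and substitute into the circle:
5x² + 190x + 1800 = 0  ⟹  x² + 38x + 360 = 0
x = −18 or x = −20, giving (−18, 14) and (−20, 10).

(−20, 10) and (−18, 14)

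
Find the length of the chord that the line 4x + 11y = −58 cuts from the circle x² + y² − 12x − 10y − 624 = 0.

The distance from (6, 5) to the line is 137/√137, and r² = 685.
Chord = 2√(r² − d²) = 2·√(548) = 4√137.

4√137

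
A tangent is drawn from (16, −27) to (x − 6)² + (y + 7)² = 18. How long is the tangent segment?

Centre (6, −7), r² = 18. |PO|² = (10)² + (−20)² = 500.
By the tangent–radius right angle, tangent length = √(|PO|² − r²) = √482.

√482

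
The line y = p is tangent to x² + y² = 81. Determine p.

p = −9 or p = 9

Tangency holds when the distance from the centre (0, 0) to the line equals the radius 9:
|0·0 + 1·0 − p| / √1 = 9
|p| = 9, so p = 9 or p = −9.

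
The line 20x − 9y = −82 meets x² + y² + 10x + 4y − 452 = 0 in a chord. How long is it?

2√481

The distance from (−5, −2) to the line is 0/√481, and r² = 481.
Chord = 2√(r² − d²) = 2·√(481) = 2√481.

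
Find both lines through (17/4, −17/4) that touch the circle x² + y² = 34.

5x − 3y = 34 and 3x − 5y = 34

Write the tangent as mx − y + (−17/4 − m·(17/4)) = 0 and set its distance from the centre to √34:
(−17/4m − (17/4))² = 34(m² + 1)
15m² − 34m + 15 = 0, so m = 5/3 or m = 3/5.
With m = 5/3: 5x − 3y = 34. With m = 3/5: 3x − 5y = 34.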